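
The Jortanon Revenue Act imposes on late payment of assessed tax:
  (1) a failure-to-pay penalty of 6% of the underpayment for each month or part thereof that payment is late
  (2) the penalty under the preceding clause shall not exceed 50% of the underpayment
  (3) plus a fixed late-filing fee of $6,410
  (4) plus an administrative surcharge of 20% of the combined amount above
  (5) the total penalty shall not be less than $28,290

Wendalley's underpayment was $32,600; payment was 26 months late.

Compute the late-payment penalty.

Accrued rate: 6% × 26 = 156%, capped at 50% → 50%
Failure-to-pay penalty: 50% of $32,600 = $16,300
Penalty before surcharge: $16,300 + $6,410 = $22,710
Administrative surcharge: 20% of $22,710 = $4,542
Total penalty: $22,710 + $4,542 = $27,252
Minimum $28,290: $27,252 is below the minimum → $28,290

Penalty: $28,290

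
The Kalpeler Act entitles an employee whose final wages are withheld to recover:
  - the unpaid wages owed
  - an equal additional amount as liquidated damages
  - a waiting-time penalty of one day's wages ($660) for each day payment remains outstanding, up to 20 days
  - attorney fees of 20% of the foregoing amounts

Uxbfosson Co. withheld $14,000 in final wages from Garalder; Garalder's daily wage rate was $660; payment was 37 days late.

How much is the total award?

$49,440

Liquidated damages (equal amount): $14,000
Penalty days: min(37, 20) = 20
Waiting-time penalty: 20 × $660 = $13,200
Subtotal: $14,000 + $14,000 + $13,200 = $41,200
Attorney fees: 20% of $41,200 = $8,240
Total award: $41,200 + $8,240 = $49,440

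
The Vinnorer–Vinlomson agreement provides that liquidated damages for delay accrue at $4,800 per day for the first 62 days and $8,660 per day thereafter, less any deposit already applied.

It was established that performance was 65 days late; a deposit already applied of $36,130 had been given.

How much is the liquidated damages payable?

First 62 days: 62 × $4,800 = $297,600
Remaining days: (65 − 62) × $8,660 = $25,980
Accrued per-day damages: $297,600 + $25,980 = $323,580
Less deposit already applied: $323,580 − $36,130 = $287,450

$287,450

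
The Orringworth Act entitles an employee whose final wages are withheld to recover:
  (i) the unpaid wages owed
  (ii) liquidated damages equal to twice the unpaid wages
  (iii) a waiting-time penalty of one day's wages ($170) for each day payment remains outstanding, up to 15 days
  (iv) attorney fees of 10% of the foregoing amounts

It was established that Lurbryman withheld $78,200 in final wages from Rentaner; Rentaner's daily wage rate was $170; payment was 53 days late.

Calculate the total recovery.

$260,865

Doubled: 2 × $78,200 = $156,400
Penalty days: min(53, 15) = 15
Waiting-time penalty: 15 × $170 = $2,550
Subtotal: $78,200 + $156,400 + $2,550 = $237,150
Attorney fees: 10% of $237,150 = $23,715
Total award: $237,150 + $23,715 = $260,865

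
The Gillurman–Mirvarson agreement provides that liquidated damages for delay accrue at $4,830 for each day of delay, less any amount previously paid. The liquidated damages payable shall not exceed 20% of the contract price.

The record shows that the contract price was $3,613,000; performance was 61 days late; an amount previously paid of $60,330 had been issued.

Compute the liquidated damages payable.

$234,300

Per-day damages: 61 × $4,830 = $294,630
Less amount previously paid: $294,630 − $60,330 = $234,300
Cap: 20% of $3,613,000 = $722,600
Cap at $722,600: $234,300 is within the cap, no reduction.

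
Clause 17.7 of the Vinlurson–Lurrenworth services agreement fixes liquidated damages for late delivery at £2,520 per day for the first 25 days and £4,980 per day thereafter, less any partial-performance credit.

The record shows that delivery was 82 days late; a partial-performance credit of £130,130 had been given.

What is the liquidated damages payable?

First 25 days: 25 × £2,520 = £63,000
Remaining days: (82 − 25) × £4,980 = £283,860
Accrued per-day damages: £63,000 + £283,860 = £346,860
Less partial-performance credit: £346,860 − £130,130 = £216,730

£216,730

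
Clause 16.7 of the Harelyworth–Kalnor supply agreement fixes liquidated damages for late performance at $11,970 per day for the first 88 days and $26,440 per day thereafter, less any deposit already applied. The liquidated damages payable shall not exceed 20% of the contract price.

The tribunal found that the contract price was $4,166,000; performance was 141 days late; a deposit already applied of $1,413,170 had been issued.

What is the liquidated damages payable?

$833,200

First 88 days: 88 × $11,970 = $1,053,360
Remaining days: (141 − 88) × $26,440 = $1,401,320
Accrued per-day damages: $1,053,360 + $1,401,320 = $2,454,680
Less deposit already applied: $2,454,680 − $1,413,170 = $1,041,510
Cap: 20% of $4,166,000 = $833,200
Cap at $833,200: $1,041,510 exceeds the cap → $833,200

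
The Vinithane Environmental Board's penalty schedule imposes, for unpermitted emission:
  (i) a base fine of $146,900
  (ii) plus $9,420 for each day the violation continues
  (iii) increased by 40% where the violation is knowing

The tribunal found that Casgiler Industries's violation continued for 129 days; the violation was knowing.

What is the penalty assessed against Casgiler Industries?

Per-day component: 129 × $9,420 = $1,215,180
Base plus per-day: $146,900 + $1,215,180 = $1,362,080
Enhancement: 40% of $1,362,080 = $544,832
Enhanced fine: $1,362,080 + $544,832 = $1,906,912

$1,906,912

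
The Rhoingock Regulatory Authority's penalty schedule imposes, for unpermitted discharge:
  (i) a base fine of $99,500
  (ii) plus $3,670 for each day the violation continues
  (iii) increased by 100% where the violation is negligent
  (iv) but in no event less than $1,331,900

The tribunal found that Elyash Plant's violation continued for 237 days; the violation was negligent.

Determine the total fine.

$1,938,580

Per-day component: 237 × $3,670 = $869,790
Base plus per-day: $99,500 + $869,790 = $969,290
Enhancement: 100% of $969,290 = $969,290
Enhanced fine: $969,290 + $969,290 = $1,938,580
Minimum $1,331,900: $1,938,580 meets the minimum, no increase.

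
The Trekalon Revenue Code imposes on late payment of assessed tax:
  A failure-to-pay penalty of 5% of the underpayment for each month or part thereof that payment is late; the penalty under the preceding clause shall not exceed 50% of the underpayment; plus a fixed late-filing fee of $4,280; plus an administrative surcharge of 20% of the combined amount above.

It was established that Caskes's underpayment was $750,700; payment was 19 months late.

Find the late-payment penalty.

$455,556

Accrued rate: 5% × 19 = 95%, capped at 50% → 50%
Failure-to-pay penalty: 50% of $750,700 = $375,350
Penalty before surcharge: $375,350 + $4,280 = $379,630
Administrative surcharge: 20% of $379,630 = $75,926
Total penalty: $379,630 + $75,926 = $455,556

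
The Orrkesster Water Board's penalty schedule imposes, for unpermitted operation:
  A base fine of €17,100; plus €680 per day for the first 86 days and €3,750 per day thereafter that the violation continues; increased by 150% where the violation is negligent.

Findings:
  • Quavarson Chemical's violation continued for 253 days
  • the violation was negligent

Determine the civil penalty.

First 86 days: 86 × €680 = €58,480
Remaining days: (253 − 86) × €3,750 = €626,250
Per-day component: €58,480 + €626,250 = €684,730
Base plus per-day: €17,100 + €684,730 = €701,830
Enhancement: 150% of €701,830 = €1,052,745
Enhanced fine: €701,830 + €1,052,745 = €1,754,575

€1,754,575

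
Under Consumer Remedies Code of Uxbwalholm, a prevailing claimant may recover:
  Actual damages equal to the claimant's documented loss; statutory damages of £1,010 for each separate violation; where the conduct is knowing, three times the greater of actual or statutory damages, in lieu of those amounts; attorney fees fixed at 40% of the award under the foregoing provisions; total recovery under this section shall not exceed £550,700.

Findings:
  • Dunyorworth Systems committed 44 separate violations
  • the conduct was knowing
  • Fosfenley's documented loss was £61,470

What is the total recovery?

Statutory damages: 44 × £1,010 = £44,440
Greater of actual damages (£61,470) or statutory damages (£44,440): £61,470
Trebled: 3 × £61,470 = £184,410
Attorney fees: 40% of £184,410 = £73,764
Total before cap: £184,410 + £73,764 = £258,174
Cap at £550,700: £258,174 is within the cap, no reduction.

£258,174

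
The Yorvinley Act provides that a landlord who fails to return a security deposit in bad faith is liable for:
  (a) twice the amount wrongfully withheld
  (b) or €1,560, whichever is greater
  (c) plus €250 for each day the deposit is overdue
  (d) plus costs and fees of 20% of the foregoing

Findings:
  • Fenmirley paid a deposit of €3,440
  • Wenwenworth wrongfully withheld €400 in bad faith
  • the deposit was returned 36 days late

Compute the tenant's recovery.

Doubled: 2 × €400 = €800
Minimum €1,560: €800 is below the minimum → €1,560
Late-return penalty: 36 × €250 = €9,000
Damages plus late penalty: €1,560 + €9,000 = €10,560
Costs and fees: 20% of €10,560 = €2,112
Total recovery: €10,560 + €2,112 = €12,672

€12,672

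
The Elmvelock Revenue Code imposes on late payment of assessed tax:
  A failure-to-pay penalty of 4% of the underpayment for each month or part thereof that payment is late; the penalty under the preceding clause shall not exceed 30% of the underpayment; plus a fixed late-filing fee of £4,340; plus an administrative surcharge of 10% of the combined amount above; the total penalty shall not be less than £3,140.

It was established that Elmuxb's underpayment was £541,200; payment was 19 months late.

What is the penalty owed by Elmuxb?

£183,370

Accrued rate: 4% × 19 = 76%, capped at 30% → 30%
Failure-to-pay penalty: 30% of £541,200 = £162,360
Penalty before surcharge: £162,360 + £4,340 = £166,700
Administrative surcharge: 10% of £166,700 = £16,670
Total penalty: £166,700 + £16,670 = £183,370
Minimum £3,140: £183,370 meets the minimum, no increase.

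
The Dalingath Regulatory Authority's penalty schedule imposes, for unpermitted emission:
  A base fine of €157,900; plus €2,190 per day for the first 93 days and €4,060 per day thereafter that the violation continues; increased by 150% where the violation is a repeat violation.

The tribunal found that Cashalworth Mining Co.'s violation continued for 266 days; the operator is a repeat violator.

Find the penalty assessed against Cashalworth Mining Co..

€2,659,875

First 93 days: 93 × €2,190 = €203,670
Remaining days: (266 − 93) × €4,060 = €702,380
Per-day component: €203,670 + €702,380 = €906,050
Base plus per-day: €157,900 + €906,050 = €1,063,950
Enhancement: 150% of €1,063,950 = €1,595,925
Enhanced fine: €1,063,950 + €1,595,925 = €2,659,875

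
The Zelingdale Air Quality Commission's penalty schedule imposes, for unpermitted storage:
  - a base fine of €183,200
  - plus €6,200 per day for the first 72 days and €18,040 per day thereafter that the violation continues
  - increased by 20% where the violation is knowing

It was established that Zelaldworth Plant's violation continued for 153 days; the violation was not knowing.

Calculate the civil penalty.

Civil penalty: €2,090,840

First 72 days: 72 × €6,200 = €446,400
Remaining days: (153 − 72) × €18,040 = €1,461,240
Per-day component: €446,400 + €1,461,240 = €1,907,640
Base plus per-day: €183,200 + €1,907,640 = €2,090,840
The violation was not knowing: no 20% increase.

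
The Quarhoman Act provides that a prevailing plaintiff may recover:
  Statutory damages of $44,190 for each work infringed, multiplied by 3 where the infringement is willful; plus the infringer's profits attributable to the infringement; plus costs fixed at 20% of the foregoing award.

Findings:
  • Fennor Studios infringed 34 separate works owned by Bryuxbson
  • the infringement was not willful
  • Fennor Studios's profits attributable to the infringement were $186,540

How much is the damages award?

Statutory damages: 34 × $44,190 = $1,502,460
Infringement not willful: no ×3 enhancement.
Combined award: $1,502,460 + $186,540 = $1,689,000
Costs: 20% of $1,689,000 = $337,800
Award plus costs: $1,689,000 + $337,800 = $2,026,800

$2,026,800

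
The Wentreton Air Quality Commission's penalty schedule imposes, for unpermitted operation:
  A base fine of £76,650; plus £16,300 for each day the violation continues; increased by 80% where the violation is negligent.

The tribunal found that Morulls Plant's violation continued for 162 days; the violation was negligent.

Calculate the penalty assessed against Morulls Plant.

£4,891,050

Per-day component: 162 × £16,300 = £2,640,600
Base plus per-day: £76,650 + £2,640,600 = £2,717,250
Enhancement: 80% of £2,717,250 = £2,173,800
Enhanced fine: £2,717,250 + £2,173,800 = £4,891,050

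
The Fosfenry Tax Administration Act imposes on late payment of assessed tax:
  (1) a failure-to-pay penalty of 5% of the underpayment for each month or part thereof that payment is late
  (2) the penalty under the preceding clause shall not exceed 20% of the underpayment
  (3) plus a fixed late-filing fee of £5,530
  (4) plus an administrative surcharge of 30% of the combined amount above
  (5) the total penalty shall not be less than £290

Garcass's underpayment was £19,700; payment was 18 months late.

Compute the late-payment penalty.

£12,311

Accrued rate: 5% × 18 = 90%, capped at 20% → 20%
Failure-to-pay penalty: 20% of £19,700 = £3,940
Penalty before surcharge: £3,940 + £5,530 = £9,470
Administrative surcharge: 30% of £9,470 = £2,841
Total penalty: £9,470 + £2,841 = £12,311
Minimum £290: £12,311 meets the minimum, no increase.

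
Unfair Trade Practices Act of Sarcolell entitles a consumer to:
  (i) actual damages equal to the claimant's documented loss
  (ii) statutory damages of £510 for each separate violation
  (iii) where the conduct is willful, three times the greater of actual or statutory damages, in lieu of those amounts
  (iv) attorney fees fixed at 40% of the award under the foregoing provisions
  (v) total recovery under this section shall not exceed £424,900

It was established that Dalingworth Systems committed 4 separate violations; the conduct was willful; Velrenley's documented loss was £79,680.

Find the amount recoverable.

Total recovery: £334,656

Statutory damages: 4 × £510 = £2,040
Greater of actual damages (£79,680) or statutory damages (£2,040): £79,680
Trebled: 3 × £79,680 = £239,040
Attorney fees: 40% of £239,040 = £95,616
Total before cap: £239,040 + £95,616 = £334,656
Cap at £424,900: £334,656 is within the cap, no reduction.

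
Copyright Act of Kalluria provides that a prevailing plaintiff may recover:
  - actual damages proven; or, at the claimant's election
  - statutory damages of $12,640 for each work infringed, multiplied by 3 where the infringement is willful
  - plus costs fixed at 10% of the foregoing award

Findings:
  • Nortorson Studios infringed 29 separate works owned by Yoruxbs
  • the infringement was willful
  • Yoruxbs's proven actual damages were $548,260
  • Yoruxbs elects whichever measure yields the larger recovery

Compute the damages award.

$1,209,648

Statutory damages: 29 × $12,640 = $366,560
Trebled: 3 × $366,560 = $1,099,680
Greater of actual damages ($548,260) or enhanced statutory damages ($1,099,680): $1,099,680
Costs: 10% of $1,099,680 = $109,968
Award plus costs: $1,099,680 + $109,968 = $1,209,648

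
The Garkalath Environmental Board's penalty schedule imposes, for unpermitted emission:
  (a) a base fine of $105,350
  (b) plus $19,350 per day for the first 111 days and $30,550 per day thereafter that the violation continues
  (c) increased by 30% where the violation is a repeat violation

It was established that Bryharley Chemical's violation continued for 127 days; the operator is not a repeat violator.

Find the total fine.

First 111 days: 111 × $19,350 = $2,147,850
Remaining days: (127 − 111) × $30,550 = $488,800
Per-day component: $2,147,850 + $488,800 = $2,636,650
Base plus per-day: $105,350 + $2,636,650 = $2,742,000
The operator is not a repeat violator: no 30% increase.

Civil penalty: $2,742,000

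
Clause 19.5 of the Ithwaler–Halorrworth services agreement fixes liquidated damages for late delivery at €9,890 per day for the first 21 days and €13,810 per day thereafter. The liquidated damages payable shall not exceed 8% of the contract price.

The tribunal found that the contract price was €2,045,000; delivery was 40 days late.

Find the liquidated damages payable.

€163,600

First 21 days: 21 × €9,890 = €207,690
Remaining days: (40 − 21) × €13,810 = €262,390
Accrued per-day damages: €207,690 + €262,390 = €470,080
Cap: 8% of €2,045,000 = €163,600
Cap at €163,600: €470,080 exceeds the cap → €163,600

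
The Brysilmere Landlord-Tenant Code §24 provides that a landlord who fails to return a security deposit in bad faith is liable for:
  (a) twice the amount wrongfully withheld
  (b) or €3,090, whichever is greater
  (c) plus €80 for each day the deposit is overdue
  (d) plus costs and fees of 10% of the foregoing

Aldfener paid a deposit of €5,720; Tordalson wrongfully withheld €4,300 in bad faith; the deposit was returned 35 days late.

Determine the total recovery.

€12,540

Doubled: 2 × €4,300 = €8,600
Minimum €3,090: €8,600 meets the minimum, no increase.
Late-return penalty: 35 × €80 = €2,800
Damages plus late penalty: €8,600 + €2,800 = €11,400
Costs and fees: 10% of €11,400 = €1,140
Total recovery: €11,400 + €1,140 = €12,540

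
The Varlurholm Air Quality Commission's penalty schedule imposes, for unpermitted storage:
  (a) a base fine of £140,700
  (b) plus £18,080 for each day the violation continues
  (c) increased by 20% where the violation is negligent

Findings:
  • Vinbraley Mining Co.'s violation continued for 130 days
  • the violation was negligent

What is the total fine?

£2,989,320

Per-day component: 130 × £18,080 = £2,350,400
Base plus per-day: £140,700 + £2,350,400 = £2,491,100
Enhancement: 20% of £2,491,100 = £498,220
Enhanced fine: £2,491,100 + £498,220 = £2,989,320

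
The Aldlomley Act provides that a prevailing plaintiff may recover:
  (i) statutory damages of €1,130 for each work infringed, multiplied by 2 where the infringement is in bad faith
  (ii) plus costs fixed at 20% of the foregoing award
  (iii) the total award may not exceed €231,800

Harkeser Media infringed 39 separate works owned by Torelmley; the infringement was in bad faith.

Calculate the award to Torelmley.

Statutory damages: 39 × €1,130 = €44,070
Doubled: 2 × €44,070 = €88,140
Costs: 20% of €88,140 = €17,628
Award plus costs: €88,140 + €17,628 = €105,768
Cap at €231,800: €105,768 is within the cap, no reduction.

€105,768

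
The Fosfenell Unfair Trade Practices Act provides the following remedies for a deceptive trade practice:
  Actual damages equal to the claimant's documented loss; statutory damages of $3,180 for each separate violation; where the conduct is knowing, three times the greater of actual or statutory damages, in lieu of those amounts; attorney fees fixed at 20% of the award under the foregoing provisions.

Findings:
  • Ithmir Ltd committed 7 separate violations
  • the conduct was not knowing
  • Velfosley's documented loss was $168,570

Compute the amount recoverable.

Statutory damages: 7 × $3,180 = $22,260
Conduct not knowing: the in-lieu enhancement does not apply.
Actual plus statutory damages: $168,570 + $22,260 = $190,830
Attorney fees: 20% of $190,830 = $38,166
Total recovery: $190,830 + $38,166 = $228,996

Total recovery: $228,996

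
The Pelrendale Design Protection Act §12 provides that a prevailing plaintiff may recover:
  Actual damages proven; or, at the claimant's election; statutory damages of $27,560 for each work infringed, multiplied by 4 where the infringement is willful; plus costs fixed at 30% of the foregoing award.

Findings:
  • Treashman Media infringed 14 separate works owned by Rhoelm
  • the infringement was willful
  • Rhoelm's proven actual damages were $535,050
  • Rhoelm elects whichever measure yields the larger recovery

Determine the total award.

Statutory damages: 14 × $27,560 = $385,840
Multiplied by 4: 4 × $385,840 = $1,543,360
Greater of actual damages ($535,050) or enhanced statutory damages ($1,543,360): $1,543,360
Costs: 30% of $1,543,360 = $463,008
Award plus costs: $1,543,360 + $463,008 = $2,006,368

$2,006,368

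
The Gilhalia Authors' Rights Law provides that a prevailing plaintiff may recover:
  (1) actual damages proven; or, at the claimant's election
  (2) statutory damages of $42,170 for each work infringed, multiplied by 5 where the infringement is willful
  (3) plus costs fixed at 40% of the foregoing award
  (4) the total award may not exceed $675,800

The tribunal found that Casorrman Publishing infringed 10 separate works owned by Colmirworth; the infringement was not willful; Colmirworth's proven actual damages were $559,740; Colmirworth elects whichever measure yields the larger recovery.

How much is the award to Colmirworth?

Statutory damages: 10 × $42,170 = $421,700
Infringement not willful: no ×5 enhancement.
Greater of actual damages ($559,740) or statutory damages ($421,700): $559,740
Costs: 40% of $559,740 = $223,896
Award plus costs: $559,740 + $223,896 = $783,636
Cap at $675,800: $783,636 exceeds the cap → $675,800

$675,800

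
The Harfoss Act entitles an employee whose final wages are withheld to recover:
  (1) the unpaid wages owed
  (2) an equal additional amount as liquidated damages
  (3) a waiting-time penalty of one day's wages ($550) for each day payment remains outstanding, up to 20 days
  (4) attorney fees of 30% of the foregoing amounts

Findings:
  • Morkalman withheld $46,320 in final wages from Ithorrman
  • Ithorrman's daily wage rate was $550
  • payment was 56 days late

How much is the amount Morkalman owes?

Total award: $134,732

Liquidated damages (equal amount): $46,320
Penalty days: min(56, 20) = 20
Waiting-time penalty: 20 × $550 = $11,000
Subtotal: $46,320 + $46,320 + $11,000 = $103,640
Attorney fees: 30% of $103,640 = $31,092
Total award: $103,640 + $31,092 = $134,732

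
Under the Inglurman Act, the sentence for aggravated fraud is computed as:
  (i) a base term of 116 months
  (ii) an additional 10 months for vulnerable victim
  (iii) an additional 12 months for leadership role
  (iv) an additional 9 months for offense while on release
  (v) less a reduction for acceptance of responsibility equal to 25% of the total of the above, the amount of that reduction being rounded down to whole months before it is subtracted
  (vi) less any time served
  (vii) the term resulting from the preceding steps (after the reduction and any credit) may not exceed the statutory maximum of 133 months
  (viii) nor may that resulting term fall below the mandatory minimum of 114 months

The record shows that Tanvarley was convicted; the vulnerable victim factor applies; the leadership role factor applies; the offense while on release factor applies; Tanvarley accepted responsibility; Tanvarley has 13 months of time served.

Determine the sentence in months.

114 months

Vulnerable victim enhancement: +10 months
Leadership role enhancement: +12 months
Offense while on release enhancement: +9 months
Adjusted term: 116 months + 10 months + 12 months + 9 months = 147 months
Acceptance of responsibility reduction: 25% of 147 months = 36 months (rounded down)
After reduction: 147 − 36 = 111 months
Less time served: 111 months − 13 months = 98 months
Cap at 133 months: 98 months is within the cap, no reduction.
Minimum 114 months: 98 months is below the minimum → 114 months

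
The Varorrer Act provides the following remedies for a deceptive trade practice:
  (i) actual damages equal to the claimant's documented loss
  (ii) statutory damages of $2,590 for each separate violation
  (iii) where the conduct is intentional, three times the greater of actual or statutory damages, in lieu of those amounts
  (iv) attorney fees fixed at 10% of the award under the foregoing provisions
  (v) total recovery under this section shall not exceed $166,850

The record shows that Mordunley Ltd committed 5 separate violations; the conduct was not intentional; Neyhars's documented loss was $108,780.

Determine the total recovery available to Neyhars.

Statutory damages: 5 × $2,590 = $12,950
Conduct not intentional: the in-lieu enhancement does not apply.
Actual plus statutory damages: $108,780 + $12,950 = $121,730
Attorney fees: 10% of $121,730 = $12,173
Total before cap: $121,730 + $12,173 = $133,903
Cap at $166,850: $133,903 is within the cap, no reduction.

$133,903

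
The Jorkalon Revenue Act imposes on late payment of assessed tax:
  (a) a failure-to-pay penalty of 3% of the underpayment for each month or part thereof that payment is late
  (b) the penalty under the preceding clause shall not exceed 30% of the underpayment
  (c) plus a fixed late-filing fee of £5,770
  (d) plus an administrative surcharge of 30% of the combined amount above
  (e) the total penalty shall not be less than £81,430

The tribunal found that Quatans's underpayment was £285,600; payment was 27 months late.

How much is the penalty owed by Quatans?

£118,885

Accrued rate: 3% × 27 = 81%, capped at 30% → 30%
Failure-to-pay penalty: 30% of £285,600 = £85,680
Penalty before surcharge: £85,680 + £5,770 = £91,450
Administrative surcharge: 30% of £91,450 = £27,435
Total penalty: £91,450 + £27,435 = £118,885
Minimum £81,430: £118,885 meets the minimum, no increase.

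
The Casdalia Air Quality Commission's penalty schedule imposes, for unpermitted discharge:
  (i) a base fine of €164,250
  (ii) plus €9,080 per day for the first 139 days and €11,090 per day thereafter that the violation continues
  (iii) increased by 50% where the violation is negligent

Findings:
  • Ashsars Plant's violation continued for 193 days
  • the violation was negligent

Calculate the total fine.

€3,037,845

First 139 days: 139 × €9,080 = €1,262,120
Remaining days: (193 − 139) × €11,090 = €598,860
Per-day component: €1,262,120 + €598,860 = €1,860,980
Base plus per-day: €164,250 + €1,860,980 = €2,025,230
Enhancement: 50% of €2,025,230 = €1,012,615
Enhanced fine: €2,025,230 + €1,012,615 = €3,037,845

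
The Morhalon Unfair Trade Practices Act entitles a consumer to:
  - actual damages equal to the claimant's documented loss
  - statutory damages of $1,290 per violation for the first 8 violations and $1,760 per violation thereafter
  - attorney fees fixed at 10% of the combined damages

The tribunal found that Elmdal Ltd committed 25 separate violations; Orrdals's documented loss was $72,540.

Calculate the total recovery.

$124,058

First 8 violations: 8 × $1,290 = $10,320
Remaining violations: (25 − 8) × $1,760 = $29,920
Statutory damages: $10,320 + $29,920 = $40,240
Combined damages: $72,540 + $40,240 = $112,780
Attorney fees: 10% of $112,780 = $11,278
Total recovery: $112,780 + $11,278 = $124,058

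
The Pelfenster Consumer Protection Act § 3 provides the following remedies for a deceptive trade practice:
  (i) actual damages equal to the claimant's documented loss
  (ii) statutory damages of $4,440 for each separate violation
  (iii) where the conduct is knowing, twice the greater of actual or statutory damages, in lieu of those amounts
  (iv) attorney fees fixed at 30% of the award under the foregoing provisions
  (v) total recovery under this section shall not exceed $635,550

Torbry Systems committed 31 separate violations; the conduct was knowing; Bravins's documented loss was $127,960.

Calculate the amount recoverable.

$357,864

Statutory damages: 31 × $4,440 = $137,640
Greater of actual damages ($127,960) or statutory damages ($137,640): $137,640
Doubled: 2 × $137,640 = $275,280
Attorney fees: 30% of $275,280 = $82,584
Total before cap: $275,280 + $82,584 = $357,864
Cap at $635,550: $357,864 is within the cap, no reduction.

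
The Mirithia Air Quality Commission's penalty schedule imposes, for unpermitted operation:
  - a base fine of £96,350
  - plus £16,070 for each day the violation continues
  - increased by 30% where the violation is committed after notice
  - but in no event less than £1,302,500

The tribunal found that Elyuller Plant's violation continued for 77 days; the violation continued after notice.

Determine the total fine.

Civil penalty: £1,733,862

Per-day component: 77 × £16,070 = £1,237,390
Base plus per-day: £96,350 + £1,237,390 = £1,333,740
Enhancement: 30% of £1,333,740 = £400,122
Enhanced fine: £1,333,740 + £400,122 = £1,733,862
Minimum £1,302,500: £1,733,862 meets the minimum, no increase.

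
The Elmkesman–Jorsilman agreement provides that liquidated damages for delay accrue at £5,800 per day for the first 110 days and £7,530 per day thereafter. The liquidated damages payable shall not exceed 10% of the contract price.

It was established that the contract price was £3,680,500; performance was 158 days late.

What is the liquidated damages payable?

First 110 days: 110 × £5,800 = £638,000
Remaining days: (158 − 110) × £7,530 = £361,440
Accrued per-day damages: £638,000 + £361,440 = £999,440
Cap: 10% of £3,680,500 = £368,050
Cap at £368,050: £999,440 exceeds the cap → £368,050

£368,050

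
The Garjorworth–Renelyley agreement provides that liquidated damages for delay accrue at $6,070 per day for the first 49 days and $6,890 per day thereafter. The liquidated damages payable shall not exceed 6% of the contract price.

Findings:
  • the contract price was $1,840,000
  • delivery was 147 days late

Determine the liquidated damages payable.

$110,400

First 49 days: 49 × $6,070 = $297,430
Remaining days: (147 − 49) × $6,890 = $675,220
Accrued per-day damages: $297,430 + $675,220 = $972,650
Cap: 6% of $1,840,000 = $110,400
Cap at $110,400: $972,650 exceeds the cap → $110,400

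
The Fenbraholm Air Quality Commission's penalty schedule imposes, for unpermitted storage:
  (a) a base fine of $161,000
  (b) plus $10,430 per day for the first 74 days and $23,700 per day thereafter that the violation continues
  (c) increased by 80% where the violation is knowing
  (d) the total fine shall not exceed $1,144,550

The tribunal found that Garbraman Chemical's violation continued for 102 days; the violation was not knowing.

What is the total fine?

First 74 days: 74 × $10,430 = $771,820
Remaining days: (102 − 74) × $23,700 = $663,600
Per-day component: $771,820 + $663,600 = $1,435,420
Base plus per-day: $161,000 + $1,435,420 = $1,596,420
The violation was not knowing: no 80% increase.
Cap at $1,144,550: $1,596,420 exceeds the cap → $1,144,550

$1,144,550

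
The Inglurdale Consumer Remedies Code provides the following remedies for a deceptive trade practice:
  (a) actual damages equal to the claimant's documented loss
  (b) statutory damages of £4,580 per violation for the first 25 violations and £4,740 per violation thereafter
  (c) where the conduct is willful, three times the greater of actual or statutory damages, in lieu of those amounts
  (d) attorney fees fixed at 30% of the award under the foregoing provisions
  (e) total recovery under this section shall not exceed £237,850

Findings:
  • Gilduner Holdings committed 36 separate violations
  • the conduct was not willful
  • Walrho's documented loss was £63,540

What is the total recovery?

Total recovery: £237,850

First 25 violations: 25 × £4,580 = £114,500
Remaining violations: (36 − 25) × £4,740 = £52,140
Statutory damages: £114,500 + £52,140 = £166,640
Conduct not willful: the in-lieu enhancement does not apply.
Actual plus statutory damages: £63,540 + £166,640 = £230,180
Attorney fees: 30% of £230,180 = £69,054
Total before cap: £230,180 + £69,054 = £299,234
Cap at £237,850: £299,234 exceeds the cap → £237,850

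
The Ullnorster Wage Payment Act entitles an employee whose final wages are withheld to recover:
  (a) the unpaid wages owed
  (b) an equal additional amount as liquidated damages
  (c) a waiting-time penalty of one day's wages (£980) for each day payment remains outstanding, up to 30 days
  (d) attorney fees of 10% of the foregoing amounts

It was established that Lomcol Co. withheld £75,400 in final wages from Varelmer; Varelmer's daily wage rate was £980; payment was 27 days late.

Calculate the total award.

Liquidated damages (equal amount): £75,400
Penalty days: min(27, 30) = 27
Waiting-time penalty: 27 × £980 = £26,460
Subtotal: £75,400 + £75,400 + £26,460 = £177,260
Attorney fees: 10% of £177,260 = £17,726
Total award: £177,260 + £17,726 = £194,986

£194,986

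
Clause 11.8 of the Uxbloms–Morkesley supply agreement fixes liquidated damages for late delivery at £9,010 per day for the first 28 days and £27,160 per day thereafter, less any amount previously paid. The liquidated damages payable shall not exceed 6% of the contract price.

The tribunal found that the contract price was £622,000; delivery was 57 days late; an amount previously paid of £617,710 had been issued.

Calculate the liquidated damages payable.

First 28 days: 28 × £9,010 = £252,280
Remaining days: (57 − 28) × £27,160 = £787,640
Accrued per-day damages: £252,280 + £787,640 = £1,039,920
Less amount previously paid: £1,039,920 − £617,710 = £422,210
Cap: 6% of £622,000 = £37,320
Cap at £37,320: £422,210 exceeds the cap → £37,320

Liquidated damages: £37,320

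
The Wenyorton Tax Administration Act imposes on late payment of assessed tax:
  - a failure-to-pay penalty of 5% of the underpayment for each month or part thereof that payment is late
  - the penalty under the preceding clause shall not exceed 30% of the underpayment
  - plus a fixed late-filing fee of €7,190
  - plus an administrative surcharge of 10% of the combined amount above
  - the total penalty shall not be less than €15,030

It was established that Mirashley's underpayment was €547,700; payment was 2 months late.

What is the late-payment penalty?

Accrued rate: 5% × 2 = 10%, capped at 30% → 10%
Failure-to-pay penalty: 10% of €547,700 = €54,770
Penalty before surcharge: €54,770 + €7,190 = €61,960
Administrative surcharge: 10% of €61,960 = €6,196
Total penalty: €61,960 + €6,196 = €68,156
Minimum €15,030: €68,156 meets the minimum, no increase.

€68,156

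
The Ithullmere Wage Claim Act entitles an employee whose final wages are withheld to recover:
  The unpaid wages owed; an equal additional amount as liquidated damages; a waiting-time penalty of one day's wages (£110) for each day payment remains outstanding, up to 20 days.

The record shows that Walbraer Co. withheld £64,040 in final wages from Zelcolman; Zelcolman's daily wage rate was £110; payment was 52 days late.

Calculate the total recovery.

Total award: £130,280

Liquidated damages (equal amount): £64,040
Penalty days: min(52, 20) = 20
Waiting-time penalty: 20 × £110 = £2,200
Total award: £64,040 + £64,040 + £2,200 = £130,280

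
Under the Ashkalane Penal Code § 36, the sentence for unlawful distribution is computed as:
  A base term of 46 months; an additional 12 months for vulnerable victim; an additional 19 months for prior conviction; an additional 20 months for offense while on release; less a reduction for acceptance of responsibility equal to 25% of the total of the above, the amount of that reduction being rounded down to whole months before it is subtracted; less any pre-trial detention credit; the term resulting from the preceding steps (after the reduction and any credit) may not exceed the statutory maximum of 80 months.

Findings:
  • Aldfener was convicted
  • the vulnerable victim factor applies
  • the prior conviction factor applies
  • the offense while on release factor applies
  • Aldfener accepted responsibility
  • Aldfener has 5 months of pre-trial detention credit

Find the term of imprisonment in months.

Vulnerable victim enhancement: +12 months
Prior conviction enhancement: +19 months
Offense while on release enhancement: +20 months
Adjusted term: 46 months + 12 months + 19 months + 20 months = 97 months
Acceptance of responsibility reduction: 25% of 97 months = 24 months (rounded down)
After reduction: 97 − 24 = 73 months
Less pre-trial detention credit: 73 months − 5 months = 68 months
Cap at 80 months: 68 months is within the cap, no reduction.

68 months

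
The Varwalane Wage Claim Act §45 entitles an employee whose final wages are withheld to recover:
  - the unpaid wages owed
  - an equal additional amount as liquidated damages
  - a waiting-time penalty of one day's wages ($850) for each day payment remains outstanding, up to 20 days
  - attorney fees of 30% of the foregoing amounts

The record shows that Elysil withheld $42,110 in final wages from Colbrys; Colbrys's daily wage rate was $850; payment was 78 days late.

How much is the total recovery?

Liquidated damages (equal amount): $42,110
Penalty days: min(78, 20) = 20
Waiting-time penalty: 20 × $850 = $17,000
Subtotal: $42,110 + $42,110 + $17,000 = $101,220
Attorney fees: 30% of $101,220 = $30,366
Total award: $101,220 + $30,366 = $131,586

Total award: $131,586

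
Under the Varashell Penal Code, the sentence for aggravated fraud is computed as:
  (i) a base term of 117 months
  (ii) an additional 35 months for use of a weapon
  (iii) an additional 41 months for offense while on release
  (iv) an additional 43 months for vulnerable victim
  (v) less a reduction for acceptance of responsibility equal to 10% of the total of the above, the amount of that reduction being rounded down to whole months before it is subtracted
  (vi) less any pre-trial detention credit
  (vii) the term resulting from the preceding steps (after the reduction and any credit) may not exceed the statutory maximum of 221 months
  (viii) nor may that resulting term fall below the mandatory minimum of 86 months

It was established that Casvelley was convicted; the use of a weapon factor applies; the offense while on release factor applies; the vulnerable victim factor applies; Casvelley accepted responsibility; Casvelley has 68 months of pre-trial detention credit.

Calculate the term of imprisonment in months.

145 months

Use of a weapon enhancement: +35 months
Offense while on release enhancement: +41 months
Vulnerable victim enhancement: +43 months
Adjusted term: 117 months + 35 months + 41 months + 43 months = 236 months
Acceptance of responsibility reduction: 10% of 236 months = 23 months (rounded down)
After reduction: 236 − 23 = 213 months
Less pre-trial detention credit: 213 months − 68 months = 145 months
Cap at 221 months: 145 months is within the cap, no reduction.
Minimum 86 months: 145 months meets the minimum, no increase.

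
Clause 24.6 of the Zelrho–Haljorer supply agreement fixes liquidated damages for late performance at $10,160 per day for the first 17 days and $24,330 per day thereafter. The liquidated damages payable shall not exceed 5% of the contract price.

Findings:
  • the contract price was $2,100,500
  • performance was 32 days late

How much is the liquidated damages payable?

First 17 days: 17 × $10,160 = $172,720
Remaining days: (32 − 17) × $24,330 = $364,950
Accrued per-day damages: $172,720 + $364,950 = $537,670
Cap: 5% of $2,100,500 = $105,025
Cap at $105,025: $537,670 exceeds the cap → $105,025

$105,025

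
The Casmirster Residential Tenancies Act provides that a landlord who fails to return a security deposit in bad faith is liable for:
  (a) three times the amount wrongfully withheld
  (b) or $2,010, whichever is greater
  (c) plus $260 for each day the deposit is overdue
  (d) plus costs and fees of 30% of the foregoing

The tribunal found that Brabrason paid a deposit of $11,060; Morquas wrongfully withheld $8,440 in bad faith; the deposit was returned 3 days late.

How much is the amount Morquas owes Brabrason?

Trebled: 3 × $8,440 = $25,320
Minimum $2,010: $25,320 meets the minimum, no increase.
Late-return penalty: 3 × $260 = $780
Damages plus late penalty: $25,320 + $780 = $26,100
Costs and fees: 30% of $26,100 = $7,830
Total recovery: $26,100 + $7,830 = $33,930

$33,930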